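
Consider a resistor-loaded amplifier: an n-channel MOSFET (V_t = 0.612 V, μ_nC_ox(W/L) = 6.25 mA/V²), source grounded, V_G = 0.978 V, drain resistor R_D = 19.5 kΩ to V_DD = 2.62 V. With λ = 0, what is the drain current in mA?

I_D = 0.131 mA

V_GS = V_G = 0.978 V, so V_ov = 0.978 − 0.612 = 0.366 V.
Assume saturation: I_D = ½ k_n V_ov² = 0.5 × 6.25 × 0.366² = 0.419 mA, giving V_DS = V_DD − I_D R_D = 2.62 − 0.419 × 19.5 = -5.54 V.
But -5.54 V < V_ov = 0.366 V, so the device is actually in triode.
In triode I_D = k_n[V_ov V_DS − ½ V_DS²] and I_D = (V_DD − V_DS)/R_D. Equating: 60.9 V_DS² − 45.61 V_DS + 2.62 = 0, giving V_DS = 0.0627 V (the root below V_ov).
I_D = (2.62 − 0.0627) / 19.5 = 0.131 mA.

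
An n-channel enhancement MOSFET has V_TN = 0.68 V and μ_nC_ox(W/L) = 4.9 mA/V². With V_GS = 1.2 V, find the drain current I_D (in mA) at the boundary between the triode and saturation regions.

At the boundary V_DS = V_ov = V_GS − V_TN = 1.2 − 0.68 = 0.52 V.
I_D = ½ k_n V_ov² = 0.5 × 4.9 × 0.52² = 0.662 mA.

I_D = 0.662 mA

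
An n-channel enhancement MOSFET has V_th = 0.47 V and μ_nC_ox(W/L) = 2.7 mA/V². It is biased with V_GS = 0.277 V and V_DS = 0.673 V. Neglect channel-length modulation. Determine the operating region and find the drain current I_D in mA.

V_GS = 0.277 V < V_th = 0.47 V, so the transistor is in cutoff.

Cutoff; I_D = 0 mA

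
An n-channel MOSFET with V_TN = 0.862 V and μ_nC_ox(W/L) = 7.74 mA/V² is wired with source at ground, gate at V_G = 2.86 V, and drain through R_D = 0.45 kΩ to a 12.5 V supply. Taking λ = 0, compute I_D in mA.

V_GS = V_G = 2.86 V, so V_ov = 2.86 − 0.862 = 2 V.
Assume saturation: I_D = ½ k_n V_ov² = 0.5 × 7.74 × 2² = 15.4 mA, giving V_DS = V_DD − I_D R_D = 12.5 − 15.4 × 0.45 = 5.55 V.
V_DS = 5.55 V ≥ V_ov = 2 V, confirming saturation.

I_D = 15.4 mA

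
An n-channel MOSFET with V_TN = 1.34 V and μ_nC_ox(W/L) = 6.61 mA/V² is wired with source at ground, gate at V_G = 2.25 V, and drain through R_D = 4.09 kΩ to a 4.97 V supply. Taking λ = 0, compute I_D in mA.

I_D = 1.16 mA

V_GS = V_G = 2.25 V, so V_ov = 2.25 − 1.34 = 0.91 V.
Assume saturation: I_D = ½ k_n V_ov² = 0.5 × 6.61 × 0.91² = 2.74 mA, giving V_DS = V_DD − I_D R_D = 4.97 − 2.74 × 4.09 = -6.22 V.
But -6.22 V < V_ov = 0.91 V, so the device is actually in triode.
In triode I_D = k_n[V_ov V_DS − ½ V_DS²] and I_D = (V_DD − V_DS)/R_D. Equating: 13.5 V_DS² − 25.6 V_DS + 4.97 = 0, giving V_DS = 0.22 V (the root below V_ov).
I_D = (4.97 − 0.22) / 4.09 = 1.16 mA.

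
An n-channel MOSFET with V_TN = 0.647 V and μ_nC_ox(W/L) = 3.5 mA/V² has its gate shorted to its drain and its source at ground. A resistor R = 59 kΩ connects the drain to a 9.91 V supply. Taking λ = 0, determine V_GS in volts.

V_GS = 0.942 V

With gate tied to drain, V_GS = V_DS ≥ V_GS − V_TN, so the device is in saturation.
KCL at the drain: ½ k_n (V_GS − V_TN)² = (V_DD − V_GS)/R.
Let x = V_GS − 0.647. Then 103 x² + x − 9.263 = 0, giving x = 0.295 V (positive root), so V_GS = 0.942 V.
I_D = (V_DD − V_GS)/R = (9.91 − 0.942) / 59 = 0.152 mA.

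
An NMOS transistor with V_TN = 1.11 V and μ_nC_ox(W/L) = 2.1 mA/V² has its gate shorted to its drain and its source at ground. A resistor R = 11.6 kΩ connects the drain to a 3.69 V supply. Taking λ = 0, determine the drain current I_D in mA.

With gate tied to drain, V_GS = V_DS ≥ V_GS − V_TN, so the device is in saturation.
KCL at the drain: ½ k_n (V_GS − V_TN)² = (V_DD − V_GS)/R.
Let x = V_GS − 1.11. Then 12.2 x² + x − 2.58 = 0, giving x = 0.421 V (positive root), so V_GS = 1.53 V.
I_D = (V_DD − V_GS)/R = (3.69 − 1.53) / 11.6 = 0.186 mA.

I_D = 0.186 mA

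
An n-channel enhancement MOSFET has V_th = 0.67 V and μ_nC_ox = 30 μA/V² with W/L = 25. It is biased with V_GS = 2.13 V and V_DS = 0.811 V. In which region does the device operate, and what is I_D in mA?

k_n = μ_nC_ox · (W/L) = 0.75 mA/V².
V_ov = V_GS − V_th = 2.13 − 0.67 = 1.46 V.
Since V_DS = 0.811 V < V_ov = 1.46 V, the device is in the triode region.
I_D = k_n [V_ov · V_DS − ½ V_DS²] = 0.75 × [1.46 × 0.811 − 0.5 × 0.811²] = 0.641 mA.

Triode; I_D = 0.641 mA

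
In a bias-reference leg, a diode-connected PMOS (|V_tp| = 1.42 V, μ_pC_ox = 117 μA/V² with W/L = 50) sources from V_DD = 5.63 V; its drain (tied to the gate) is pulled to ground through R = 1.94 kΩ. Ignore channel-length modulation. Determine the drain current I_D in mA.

I_D = 1.77 mA

With gate tied to drain, V_SG = V_SD ≥ V_SG − |V_tp|, so the device is in saturation.
k_p = μ_pC_ox · (W/L) = 5.85 mA/V².
KCL at the drain: ½ k_p (V_SG − |V_tp|)² = (V_DD − V_SG)/R.
Let x = V_SG − 1.42. Then 5.67 x² + x − 4.21 = 0, giving x = 0.778 V (positive root), so V_SG = 2.2 V.
I_D = (V_DD − V_SG)/R = (5.63 − 2.2) / 1.94 = 1.77 mA.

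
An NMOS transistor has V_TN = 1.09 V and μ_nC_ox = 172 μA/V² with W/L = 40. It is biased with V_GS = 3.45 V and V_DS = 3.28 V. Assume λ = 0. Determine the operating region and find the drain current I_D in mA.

k_n = μ_nC_ox · (W/L) = 6.88 mA/V².
V_ov = V_GS − V_TN = 3.45 − 1.09 = 2.36 V.
Since V_DS = 3.28 V ≥ V_ov = 2.36 V, the device is in saturation.
I_D = ½ k_n V_ov² = 0.5 × 6.88 × 2.36² = 19.2 mA.

Saturation; I_D = 19.2 mA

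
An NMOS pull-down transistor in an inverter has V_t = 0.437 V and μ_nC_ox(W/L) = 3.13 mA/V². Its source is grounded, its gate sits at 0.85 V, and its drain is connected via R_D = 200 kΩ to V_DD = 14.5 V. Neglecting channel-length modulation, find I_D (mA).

I_D = 0.0722 mA

V_GS = V_G = 0.85 V, so V_ov = 0.85 − 0.437 = 0.413 V.
Assume saturation: I_D = ½ k_n V_ov² = 0.5 × 3.13 × 0.413² = 0.267 mA, giving V_DS = V_DD − I_D R_D = 14.5 − 0.267 × 200 = -38.9 V.
But -38.9 V < V_ov = 0.413 V, so the device is actually in triode.
In triode I_D = k_n[V_ov V_DS − ½ V_DS²] and I_D = (V_DD − V_DS)/R_D. Equating: 313 V_DS² − 259.5 V_DS + 14.5 = 0, giving V_DS = 0.0602 V (the root below V_ov).
I_D = (14.5 − 0.0602) / 200 = 0.0722 mA.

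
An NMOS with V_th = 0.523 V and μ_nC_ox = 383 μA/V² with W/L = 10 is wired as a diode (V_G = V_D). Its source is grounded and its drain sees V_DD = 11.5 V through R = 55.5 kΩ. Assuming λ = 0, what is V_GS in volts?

With gate tied to drain, V_GS = V_DS ≥ V_GS − V_th, so the device is in saturation.
k_n = μ_nC_ox · (W/L) = 3.83 mA/V².
KCL at the drain: ½ k_n (V_GS − V_th)² = (V_DD − V_GS)/R.
Let x = V_GS − 0.523. Then 106 x² + x − 10.98 = 0, giving x = 0.317 V (positive root), so V_GS = 0.84 V.
I_D = (V_DD − V_GS)/R = (11.5 − 0.84) / 55.5 = 0.192 mA.

V_GS = 0.840 V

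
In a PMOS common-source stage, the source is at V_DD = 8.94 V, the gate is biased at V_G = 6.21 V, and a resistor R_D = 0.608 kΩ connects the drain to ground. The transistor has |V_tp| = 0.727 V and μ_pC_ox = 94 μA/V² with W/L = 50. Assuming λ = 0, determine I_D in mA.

V_SG = V_DD − V_G = 8.94 − 6.21 = 2.73 V, so V_ov = 2.73 − 0.727 = 2 V.
k_p = μ_pC_ox · (W/L) = 4.7 mA/V².
Assume saturation: I_D = ½ k_p V_ov² = 0.5 × 4.7 × 2² = 9.43 mA, giving V_SD = V_DD − I_D R_D = 8.94 − 9.43 × 0.608 = 3.21 V.
V_SD = 3.21 V ≥ V_ov = 2 V, confirming saturation.

I_D = 9.43 mA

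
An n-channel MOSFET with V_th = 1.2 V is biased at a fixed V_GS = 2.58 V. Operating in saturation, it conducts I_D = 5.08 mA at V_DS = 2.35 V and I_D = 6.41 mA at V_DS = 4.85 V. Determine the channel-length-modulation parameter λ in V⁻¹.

With V_GS fixed, I_D ∝ (1 + λ V_DS) in saturation, so I_D2/I_D1 = (1 + λ V_DS2)/(1 + λ V_DS1).
6.41/5.08 = 1.262 = (1 + 4.85 λ)/(1 + 2.35 λ).
Solving: λ (I_D1 V_DS2 − I_D2 V_DS1) = I_D2 − I_D1, so λ = (6.41 − 5.08) / (5.08 × 4.85 − 6.41 × 2.35) = 1.33 / 9.57 = 0.139 V⁻¹.

λ = 0.139 V⁻¹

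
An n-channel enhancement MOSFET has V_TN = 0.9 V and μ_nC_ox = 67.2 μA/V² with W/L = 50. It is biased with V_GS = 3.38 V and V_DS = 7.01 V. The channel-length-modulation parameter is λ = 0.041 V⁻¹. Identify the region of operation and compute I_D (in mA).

k_n = μ_nC_ox · (W/L) = 3.36 mA/V².
V_ov = V_GS − V_TN = 3.38 − 0.9 = 2.48 V.
Since V_DS = 7.01 V ≥ V_ov = 2.48 V, the device is in saturation.
I_D = ½ k_n V_ov² (1 + λ V_DS) = 0.5 × 3.36 × 2.48² × (1 + 0.041 × 7.01) = 13.3 mA.

Saturation; I_D = 13.3 mA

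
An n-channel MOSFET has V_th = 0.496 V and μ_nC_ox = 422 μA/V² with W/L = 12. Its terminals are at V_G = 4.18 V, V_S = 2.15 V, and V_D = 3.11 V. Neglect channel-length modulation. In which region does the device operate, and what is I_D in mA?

Triode; I_D = 5.12 mA

V_GS = V_G − V_S = 4.18 − 2.15 = 2.03 V; V_DS = V_D − V_S = 3.11 − 2.15 = 0.96 V.
k_n = μ_nC_ox · (W/L) = 5.064 mA/V².
V_ov = V_GS − V_th = 2.03 − 0.496 = 1.53 V.
Since V_DS = 0.96 V < V_ov = 1.53 V, the device is in the triode region.
I_D = k_n [V_ov · V_DS − ½ V_DS²] = 5.064 × [1.53 × 0.96 − 0.5 × 0.96²] = 5.12 mA.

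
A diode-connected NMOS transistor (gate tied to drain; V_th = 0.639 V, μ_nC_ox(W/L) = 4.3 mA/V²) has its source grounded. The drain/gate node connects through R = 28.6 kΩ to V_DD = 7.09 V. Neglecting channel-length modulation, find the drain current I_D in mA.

With gate tied to drain, V_GS = V_DS ≥ V_GS − V_th, so the device is in saturation.
KCL at the drain: ½ k_n (V_GS − V_th)² = (V_DD − V_GS)/R.
Let x = V_GS − 0.639. Then 61.5 x² + x − 6.451 = 0, giving x = 0.316 V (positive root), so V_GS = 0.955 V.
I_D = (V_DD − V_GS)/R = (7.09 − 0.955) / 28.6 = 0.215 mA.

I_D = 0.215 mA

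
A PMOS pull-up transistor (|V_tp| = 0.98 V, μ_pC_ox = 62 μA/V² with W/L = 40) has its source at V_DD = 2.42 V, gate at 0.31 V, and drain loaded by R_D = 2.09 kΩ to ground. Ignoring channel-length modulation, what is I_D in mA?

V_SG = V_DD − V_G = 2.42 − 0.31 = 2.11 V, so V_ov = 2.11 − 0.98 = 1.13 V.
k_p = μ_pC_ox · (W/L) = 2.48 mA/V².
Assume saturation: I_D = ½ k_p V_ov² = 0.5 × 2.48 × 1.13² = 1.58 mA, giving V_SD = V_DD − I_D R_D = 2.42 − 1.58 × 2.09 = -0.889 V.
But -0.889 V < V_ov = 1.13 V, so the device is actually in triode.
In triode I_D = k_p[V_ov V_SD − ½ V_SD²] and I_D = (V_DD − V_SD)/R_D. Equating: 2.59 V_SD² − 6.857 V_SD + 2.42 = 0, giving V_SD = 0.419 V (the root below V_ov).
I_D = (2.42 − 0.419) / 2.09 = 0.957 mA.

I_D = 0.957 mA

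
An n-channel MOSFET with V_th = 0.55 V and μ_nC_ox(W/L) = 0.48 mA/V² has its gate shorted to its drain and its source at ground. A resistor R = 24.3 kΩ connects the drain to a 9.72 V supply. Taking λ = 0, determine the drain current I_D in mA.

With gate tied to drain, V_GS = V_DS ≥ V_GS − V_th, so the device is in saturation.
KCL at the drain: ½ k_n (V_GS − V_th)² = (V_DD − V_GS)/R.
Let x = V_GS − 0.55. Then 5.83 x² + x − 9.17 = 0, giving x = 1.17 V (positive root), so V_GS = 1.72 V.
I_D = (V_DD − V_GS)/R = (9.72 − 1.72) / 24.3 = 0.329 mA.

I_D = 0.329 mA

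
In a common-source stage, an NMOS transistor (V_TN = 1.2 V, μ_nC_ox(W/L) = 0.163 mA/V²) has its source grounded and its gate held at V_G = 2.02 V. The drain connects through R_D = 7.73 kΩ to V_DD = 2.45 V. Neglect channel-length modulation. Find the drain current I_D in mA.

V_GS = V_G = 2.02 V, so V_ov = 2.02 − 1.2 = 0.82 V.
Assume saturation: I_D = ½ k_n V_ov² = 0.5 × 0.163 × 0.82² = 0.0548 mA, giving V_DS = V_DD − I_D R_D = 2.45 − 0.0548 × 7.73 = 2.03 V.
V_DS = 2.03 V ≥ V_ov = 0.82 V, confirming saturation.

I_D = 0.0548 mA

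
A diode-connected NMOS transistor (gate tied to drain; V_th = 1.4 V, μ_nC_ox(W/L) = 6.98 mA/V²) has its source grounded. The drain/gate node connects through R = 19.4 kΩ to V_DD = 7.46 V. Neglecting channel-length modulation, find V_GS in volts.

V_GS = 1.69 V

With gate tied to drain, V_GS = V_DS ≥ V_GS − V_th, so the device is in saturation.
KCL at the drain: ½ k_n (V_GS − V_th)² = (V_DD − V_GS)/R.
Let x = V_GS − 1.4. Then 67.7 x² + x − 6.06 = 0, giving x = 0.292 V (positive root), so V_GS = 1.69 V.
I_D = (V_DD − V_GS)/R = (7.46 − 1.69) / 19.4 = 0.297 mA.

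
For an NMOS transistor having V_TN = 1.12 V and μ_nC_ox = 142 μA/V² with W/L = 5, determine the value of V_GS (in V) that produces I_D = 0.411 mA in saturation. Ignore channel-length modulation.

k_n = μ_nC_ox · (W/L) = 0.71 mA/V².
In saturation I_D = ½ k_n (V_GS − V_TN)², so V_GS − V_TN = √(2 I_D / k_n) = √(2 × 0.411 / 0.71) = 1.08 V.
V_GS = 1.12 + 1.08 = 2.2 V.

V_GS = 2.20 V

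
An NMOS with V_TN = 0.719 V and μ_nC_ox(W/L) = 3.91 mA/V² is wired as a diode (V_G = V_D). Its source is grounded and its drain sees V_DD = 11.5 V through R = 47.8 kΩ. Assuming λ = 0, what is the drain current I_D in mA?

I_D = 0.219 mA

With gate tied to drain, V_GS = V_DS ≥ V_GS − V_TN, so the device is in saturation.
KCL at the drain: ½ k_n (V_GS − V_TN)² = (V_DD − V_GS)/R.
Let x = V_GS − 0.719. Then 93.4 x² + x − 10.78 = 0, giving x = 0.334 V (positive root), so V_GS = 1.05 V.
I_D = (V_DD − V_GS)/R = (11.5 − 1.05) / 47.8 = 0.219 mA.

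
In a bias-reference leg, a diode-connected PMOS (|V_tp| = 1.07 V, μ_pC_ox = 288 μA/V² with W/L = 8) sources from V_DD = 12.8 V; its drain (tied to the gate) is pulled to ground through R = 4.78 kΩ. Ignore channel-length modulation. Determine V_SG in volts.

With gate tied to drain, V_SG = V_SD ≥ V_SG − |V_tp|, so the device is in saturation.
k_p = μ_pC_ox · (W/L) = 2.304 mA/V².
KCL at the drain: ½ k_p (V_SG − |V_tp|)² = (V_DD − V_SG)/R.
Let x = V_SG − 1.07. Then 5.51 x² + x − 11.73 = 0, giving x = 1.37 V (positive root), so V_SG = 2.44 V.
I_D = (V_DD − V_SG)/R = (12.8 − 2.44) / 4.78 = 2.17 mA.

V_SG = 2.44 V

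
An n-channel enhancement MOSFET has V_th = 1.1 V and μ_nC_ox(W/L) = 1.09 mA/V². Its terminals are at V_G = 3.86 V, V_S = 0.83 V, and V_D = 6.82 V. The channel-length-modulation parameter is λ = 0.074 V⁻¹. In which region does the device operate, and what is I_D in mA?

Saturation; I_D = 2.93 mA

V_GS = V_G − V_S = 3.86 − 0.83 = 3.03 V; V_DS = V_D − V_S = 6.82 − 0.83 = 5.99 V.
V_ov = V_GS − V_th = 3.03 − 1.1 = 1.93 V.
Since V_DS = 5.99 V ≥ V_ov = 1.93 V, the device is in saturation.
I_D = ½ k_n V_ov² (1 + λ V_DS) = 0.5 × 1.09 × 1.93² × (1 + 0.074 × 5.99) = 2.93 mA.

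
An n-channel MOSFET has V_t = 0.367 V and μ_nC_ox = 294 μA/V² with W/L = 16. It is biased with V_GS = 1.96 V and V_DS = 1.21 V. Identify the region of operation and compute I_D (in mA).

Triode; I_D = 5.62 mA

k_n = μ_nC_ox · (W/L) = 4.704 mA/V².
V_ov = V_GS − V_t = 1.96 − 0.367 = 1.59 V.
Since V_DS = 1.21 V < V_ov = 1.59 V, the device is in the triode region.
I_D = k_n [V_ov · V_DS − ½ V_DS²] = 4.704 × [1.59 × 1.21 − 0.5 × 1.21²] = 5.62 mA.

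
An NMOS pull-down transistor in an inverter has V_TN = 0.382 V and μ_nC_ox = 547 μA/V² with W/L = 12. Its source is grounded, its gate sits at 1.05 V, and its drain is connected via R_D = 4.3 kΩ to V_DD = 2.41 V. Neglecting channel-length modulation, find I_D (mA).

V_GS = V_G = 1.05 V, so V_ov = 1.05 − 0.382 = 0.668 V.
k_n = μ_nC_ox · (W/L) = 6.564 mA/V².
Assume saturation: I_D = ½ k_n V_ov² = 0.5 × 6.564 × 0.668² = 1.46 mA, giving V_DS = V_DD − I_D R_D = 2.41 − 1.46 × 4.3 = -3.89 V.
But -3.89 V < V_ov = 0.668 V, so the device is actually in triode.
In triode I_D = k_n[V_ov V_DS − ½ V_DS²] and I_D = (V_DD − V_DS)/R_D. Equating: 14.1 V_DS² − 19.85 V_DS + 2.41 = 0, giving V_DS = 0.134 V (the root below V_ov).
I_D = (2.41 − 0.134) / 4.3 = 0.529 mA.

I_D = 0.529 mA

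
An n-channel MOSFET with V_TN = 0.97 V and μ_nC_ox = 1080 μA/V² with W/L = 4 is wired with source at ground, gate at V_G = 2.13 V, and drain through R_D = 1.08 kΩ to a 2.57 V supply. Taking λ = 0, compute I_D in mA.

V_GS = V_G = 2.13 V, so V_ov = 2.13 − 0.97 = 1.16 V.
k_n = μ_nC_ox · (W/L) = 4.32 mA/V².
Assume saturation: I_D = ½ k_n V_ov² = 0.5 × 4.32 × 1.16² = 2.91 mA, giving V_DS = V_DD − I_D R_D = 2.57 − 2.91 × 1.08 = -0.569 V.
But -0.569 V < V_ov = 1.16 V, so the device is actually in triode.
In triode I_D = k_n[V_ov V_DS − ½ V_DS²] and I_D = (V_DD − V_DS)/R_D. Equating: 2.33 V_DS² − 6.412 V_DS + 2.57 = 0, giving V_DS = 0.487 V (the root below V_ov).
I_D = (2.57 − 0.487) / 1.08 = 1.93 mA.

I_D = 1.93 mA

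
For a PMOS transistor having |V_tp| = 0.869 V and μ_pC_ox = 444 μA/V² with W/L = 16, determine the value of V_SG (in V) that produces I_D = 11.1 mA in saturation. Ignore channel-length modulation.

k_p = μ_pC_ox · (W/L) = 7.104 mA/V².
In saturation I_D = ½ k_p (V_SG − |V_tp|)², so V_SG − |V_tp| = √(2 I_D / k_p) = √(2 × 11.1 / 7.104) = 1.77 V.
V_SG = 0.869 + 1.77 = 2.64 V.

V_SG = 2.64 V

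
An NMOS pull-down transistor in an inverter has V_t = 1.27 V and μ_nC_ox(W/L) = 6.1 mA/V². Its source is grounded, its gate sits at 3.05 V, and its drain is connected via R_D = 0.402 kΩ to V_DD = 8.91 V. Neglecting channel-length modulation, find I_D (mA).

V_GS = V_G = 3.05 V, so V_ov = 3.05 − 1.27 = 1.78 V.
Assume saturation: I_D = ½ k_n V_ov² = 0.5 × 6.1 × 1.78² = 9.66 mA, giving V_DS = V_DD − I_D R_D = 8.91 − 9.66 × 0.402 = 5.03 V.
V_DS = 5.03 V ≥ V_ov = 1.78 V, confirming saturation.

I_D = 9.66 mA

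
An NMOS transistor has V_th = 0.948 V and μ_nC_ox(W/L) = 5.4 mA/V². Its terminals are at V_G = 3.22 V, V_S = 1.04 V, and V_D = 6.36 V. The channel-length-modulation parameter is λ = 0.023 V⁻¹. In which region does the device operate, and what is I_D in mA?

V_GS = V_G − V_S = 3.22 − 1.04 = 2.18 V; V_DS = V_D − V_S = 6.36 − 1.04 = 5.32 V.
V_ov = V_GS − V_th = 2.18 − 0.948 = 1.23 V.
Since V_DS = 5.32 V ≥ V_ov = 1.23 V, the device is in saturation.
I_D = ½ k_n V_ov² (1 + λ V_DS) = 0.5 × 5.4 × 1.23² × (1 + 0.023 × 5.32) = 4.6 mA.

Saturation; I_D = 4.60 mA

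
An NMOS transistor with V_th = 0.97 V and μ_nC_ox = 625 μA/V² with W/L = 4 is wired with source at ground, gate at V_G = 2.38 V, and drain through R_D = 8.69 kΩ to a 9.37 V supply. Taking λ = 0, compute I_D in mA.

V_GS = V_G = 2.38 V, so V_ov = 2.38 − 0.97 = 1.41 V.
k_n = μ_nC_ox · (W/L) = 2.5 mA/V².
Assume saturation: I_D = ½ k_n V_ov² = 0.5 × 2.5 × 1.41² = 2.49 mA, giving V_DS = V_DD − I_D R_D = 9.37 − 2.49 × 8.69 = -12.2 V.
But -12.2 V < V_ov = 1.41 V, so the device is actually in triode.
In triode I_D = k_n[V_ov V_DS − ½ V_DS²] and I_D = (V_DD − V_DS)/R_D. Equating: 10.9 V_DS² − 31.63 V_DS + 9.37 = 0, giving V_DS = 0.335 V (the root below V_ov).
I_D = (9.37 − 0.335) / 8.69 = 1.04 mA.

I_D = 1.04 mA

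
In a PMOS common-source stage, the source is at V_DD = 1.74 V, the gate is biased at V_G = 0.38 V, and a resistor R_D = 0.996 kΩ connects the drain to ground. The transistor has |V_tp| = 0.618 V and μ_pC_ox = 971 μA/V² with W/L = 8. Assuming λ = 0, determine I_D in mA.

V_SG = V_DD − V_G = 1.74 − 0.38 = 1.36 V, so V_ov = 1.36 − 0.618 = 0.742 V.
k_p = μ_pC_ox · (W/L) = 7.768 mA/V².
Assume saturation: I_D = ½ k_p V_ov² = 0.5 × 7.768 × 0.742² = 2.14 mA, giving V_SD = V_DD − I_D R_D = 1.74 − 2.14 × 0.996 = -0.39 V.
But -0.39 V < V_ov = 0.742 V, so the device is actually in triode.
In triode I_D = k_p[V_ov V_SD − ½ V_SD²] and I_D = (V_DD − V_SD)/R_D. Equating: 3.87 V_SD² − 6.741 V_SD + 1.74 = 0, giving V_SD = 0.315 V (the root below V_ov).
I_D = (1.74 − 0.315) / 0.996 = 1.43 mA.

I_D = 1.43 mA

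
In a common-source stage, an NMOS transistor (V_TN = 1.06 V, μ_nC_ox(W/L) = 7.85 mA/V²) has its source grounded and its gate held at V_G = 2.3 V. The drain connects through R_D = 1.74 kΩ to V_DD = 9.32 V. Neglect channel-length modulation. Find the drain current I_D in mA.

I_D = 4.95 mA

V_GS = V_G = 2.3 V, so V_ov = 2.3 − 1.06 = 1.24 V.
Assume saturation: I_D = ½ k_n V_ov² = 0.5 × 7.85 × 1.24² = 6.04 mA, giving V_DS = V_DD − I_D R_D = 9.32 − 6.04 × 1.74 = -1.18 V.
But -1.18 V < V_ov = 1.24 V, so the device is actually in triode.
In triode I_D = k_n[V_ov V_DS − ½ V_DS²] and I_D = (V_DD − V_DS)/R_D. Equating: 6.83 V_DS² − 17.94 V_DS + 9.32 = 0, giving V_DS = 0.713 V (the root below V_ov).
I_D = (9.32 − 0.713) / 1.74 = 4.95 mA.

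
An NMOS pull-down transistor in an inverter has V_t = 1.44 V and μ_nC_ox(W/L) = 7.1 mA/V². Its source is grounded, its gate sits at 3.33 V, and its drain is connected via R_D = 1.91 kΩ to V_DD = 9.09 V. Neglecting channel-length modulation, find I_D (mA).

I_D = 4.56 mA

V_GS = V_G = 3.33 V, so V_ov = 3.33 − 1.44 = 1.89 V.
Assume saturation: I_D = ½ k_n V_ov² = 0.5 × 7.1 × 1.89² = 12.7 mA, giving V_DS = V_DD − I_D R_D = 9.09 − 12.7 × 1.91 = -15.1 V.
But -15.1 V < V_ov = 1.89 V, so the device is actually in triode.
In triode I_D = k_n[V_ov V_DS − ½ V_DS²] and I_D = (V_DD − V_DS)/R_D. Equating: 6.78 V_DS² − 26.63 V_DS + 9.09 = 0, giving V_DS = 0.378 V (the root below V_ov).
I_D = (9.09 − 0.378) / 1.91 = 4.56 mA.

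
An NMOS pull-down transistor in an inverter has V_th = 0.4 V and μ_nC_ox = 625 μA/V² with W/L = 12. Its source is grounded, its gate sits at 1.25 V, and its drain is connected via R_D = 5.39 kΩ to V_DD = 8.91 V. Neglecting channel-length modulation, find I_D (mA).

V_GS = V_G = 1.25 V, so V_ov = 1.25 − 0.4 = 0.85 V.
k_n = μ_nC_ox · (W/L) = 7.5 mA/V².
Assume saturation: I_D = ½ k_n V_ov² = 0.5 × 7.5 × 0.85² = 2.71 mA, giving V_DS = V_DD − I_D R_D = 8.91 − 2.71 × 5.39 = -5.69 V.
But -5.69 V < V_ov = 0.85 V, so the device is actually in triode.
In triode I_D = k_n[V_ov V_DS − ½ V_DS²] and I_D = (V_DD − V_DS)/R_D. Equating: 20.2 V_DS² − 35.36 V_DS + 8.91 = 0, giving V_DS = 0.305 V (the root below V_ov).
I_D = (8.91 − 0.305) / 5.39 = 1.6 mA.

I_D = 1.60 mA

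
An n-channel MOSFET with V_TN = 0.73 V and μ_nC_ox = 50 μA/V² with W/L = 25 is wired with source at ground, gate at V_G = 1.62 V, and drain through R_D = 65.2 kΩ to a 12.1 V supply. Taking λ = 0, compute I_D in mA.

V_GS = V_G = 1.62 V, so V_ov = 1.62 − 0.73 = 0.89 V.
k_n = μ_nC_ox · (W/L) = 1.25 mA/V².
Assume saturation: I_D = ½ k_n V_ov² = 0.5 × 1.25 × 0.89² = 0.495 mA, giving V_DS = V_DD − I_D R_D = 12.1 − 0.495 × 65.2 = -20.2 V.
But -20.2 V < V_ov = 0.89 V, so the device is actually in triode.
In triode I_D = k_n[V_ov V_DS − ½ V_DS²] and I_D = (V_DD − V_DS)/R_D. Equating: 40.8 V_DS² − 73.54 V_DS + 12.1 = 0, giving V_DS = 0.183 V (the root below V_ov).
I_D = (12.1 − 0.183) / 65.2 = 0.183 mA.

I_D = 0.183 mA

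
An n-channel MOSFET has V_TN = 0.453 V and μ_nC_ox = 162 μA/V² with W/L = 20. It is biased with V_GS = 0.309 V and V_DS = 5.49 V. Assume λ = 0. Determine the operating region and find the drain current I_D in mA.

V_GS = 0.309 V < V_TN = 0.453 V, so the transistor is in cutoff.

Cutoff; I_D = 0 mA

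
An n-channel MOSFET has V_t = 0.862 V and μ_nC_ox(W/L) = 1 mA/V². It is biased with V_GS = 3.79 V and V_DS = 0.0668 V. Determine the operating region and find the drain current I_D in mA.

V_ov = V_GS − V_t = 3.79 − 0.862 = 2.93 V.
Since V_DS = 0.0668 V < V_ov = 2.93 V, the device is in the triode region.
I_D = k_n [V_ov · V_DS − ½ V_DS²] = 1 × [2.93 × 0.0668 − 0.5 × 0.0668²] = 0.193 mA.

Triode; I_D = 0.193 mA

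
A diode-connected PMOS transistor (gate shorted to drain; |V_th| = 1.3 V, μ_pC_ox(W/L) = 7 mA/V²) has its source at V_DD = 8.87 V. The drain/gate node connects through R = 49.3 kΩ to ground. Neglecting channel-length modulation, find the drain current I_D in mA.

I_D = 0.149 mA

With gate tied to drain, V_SG = V_SD ≥ V_SG − |V_th|, so the device is in saturation.
KCL at the drain: ½ k_p (V_SG − |V_th|)² = (V_DD − V_SG)/R.
Let x = V_SG − 1.3. Then 173 x² + x − 7.57 = 0, giving x = 0.207 V (positive root), so V_SG = 1.51 V.
I_D = (V_DD − V_SG)/R = (8.87 − 1.51) / 49.3 = 0.149 mA.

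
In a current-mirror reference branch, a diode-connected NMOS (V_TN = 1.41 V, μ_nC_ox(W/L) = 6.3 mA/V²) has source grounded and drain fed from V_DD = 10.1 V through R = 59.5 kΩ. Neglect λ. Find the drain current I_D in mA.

With gate tied to drain, V_GS = V_DS ≥ V_GS − V_TN, so the device is in saturation.
KCL at the drain: ½ k_n (V_GS − V_TN)² = (V_DD − V_GS)/R.
Let x = V_GS − 1.41. Then 187 x² + x − 8.69 = 0, giving x = 0.213 V (positive root), so V_GS = 1.62 V.
I_D = (V_DD − V_GS)/R = (10.1 − 1.62) / 59.5 = 0.142 mA.

I_D = 0.142 mA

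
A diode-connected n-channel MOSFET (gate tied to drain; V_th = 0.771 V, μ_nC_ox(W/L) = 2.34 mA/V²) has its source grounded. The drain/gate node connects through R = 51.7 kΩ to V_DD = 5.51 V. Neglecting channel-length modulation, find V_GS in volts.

With gate tied to drain, V_GS = V_DS ≥ V_GS − V_th, so the device is in saturation.
KCL at the drain: ½ k_n (V_GS − V_th)² = (V_DD − V_GS)/R.
Let x = V_GS − 0.771. Then 60.5 x² + x − 4.739 = 0, giving x = 0.272 V (positive root), so V_GS = 1.04 V.
I_D = (V_DD − V_GS)/R = (5.51 − 1.04) / 51.7 = 0.0864 mA.

V_GS = 1.04 V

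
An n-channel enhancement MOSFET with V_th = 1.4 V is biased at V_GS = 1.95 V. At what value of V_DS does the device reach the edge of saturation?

The boundary between triode and saturation is V_DS = V_GS − V_th = V_ov.
V_ov = 1.95 − 1.4 = 0.55 V.

V_DS,sat = 0.550 V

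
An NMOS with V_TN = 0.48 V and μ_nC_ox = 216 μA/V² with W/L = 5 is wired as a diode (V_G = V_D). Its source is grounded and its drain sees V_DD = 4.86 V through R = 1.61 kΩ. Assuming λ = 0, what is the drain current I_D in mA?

I_D = 1.64 mA

With gate tied to drain, V_GS = V_DS ≥ V_GS − V_TN, so the device is in saturation.
k_n = μ_nC_ox · (W/L) = 1.08 mA/V².
KCL at the drain: ½ k_n (V_GS − V_TN)² = (V_DD − V_GS)/R.
Let x = V_GS − 0.48. Then 0.869 x² + x − 4.38 = 0, giving x = 1.74 V (positive root), so V_GS = 2.22 V.
I_D = (V_DD − V_GS)/R = (4.86 − 2.22) / 1.61 = 1.64 mA.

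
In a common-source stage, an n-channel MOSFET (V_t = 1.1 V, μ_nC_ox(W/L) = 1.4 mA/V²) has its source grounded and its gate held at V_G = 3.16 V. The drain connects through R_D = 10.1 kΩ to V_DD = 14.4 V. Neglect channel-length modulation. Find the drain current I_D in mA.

V_GS = V_G = 3.16 V, so V_ov = 3.16 − 1.1 = 2.06 V.
Assume saturation: I_D = ½ k_n V_ov² = 0.5 × 1.4 × 2.06² = 2.97 mA, giving V_DS = V_DD − I_D R_D = 14.4 − 2.97 × 10.1 = -15.6 V.
But -15.6 V < V_ov = 2.06 V, so the device is actually in triode.
In triode I_D = k_n[V_ov V_DS − ½ V_DS²] and I_D = (V_DD − V_DS)/R_D. Equating: 7.07 V_DS² − 30.13 V_DS + 14.4 = 0, giving V_DS = 0.549 V (the root below V_ov).
I_D = (14.4 − 0.549) / 10.1 = 1.37 mA.

I_D = 1.37 mA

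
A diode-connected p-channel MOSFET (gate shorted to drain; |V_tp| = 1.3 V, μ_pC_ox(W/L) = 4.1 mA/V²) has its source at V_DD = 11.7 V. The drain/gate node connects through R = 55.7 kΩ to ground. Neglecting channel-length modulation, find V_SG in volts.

With gate tied to drain, V_SG = V_SD ≥ V_SG − |V_tp|, so the device is in saturation.
KCL at the drain: ½ k_p (V_SG − |V_tp|)² = (V_DD − V_SG)/R.
Let x = V_SG − 1.3. Then 114 x² + x − 10.4 = 0, giving x = 0.297 V (positive root), so V_SG = 1.6 V.
I_D = (V_DD − V_SG)/R = (11.7 − 1.6) / 55.7 = 0.181 mA.

V_SG = 1.60 V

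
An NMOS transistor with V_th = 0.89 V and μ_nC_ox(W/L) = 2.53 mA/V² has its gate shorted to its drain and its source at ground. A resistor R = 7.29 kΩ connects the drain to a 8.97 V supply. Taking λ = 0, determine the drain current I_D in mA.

With gate tied to drain, V_GS = V_DS ≥ V_GS − V_th, so the device is in saturation.
KCL at the drain: ½ k_n (V_GS − V_th)² = (V_DD − V_GS)/R.
Let x = V_GS − 0.89. Then 9.22 x² + x − 8.08 = 0, giving x = 0.883 V (positive root), so V_GS = 1.77 V.
I_D = (V_DD − V_GS)/R = (8.97 − 1.77) / 7.29 = 0.987 mA.

I_D = 0.987 mA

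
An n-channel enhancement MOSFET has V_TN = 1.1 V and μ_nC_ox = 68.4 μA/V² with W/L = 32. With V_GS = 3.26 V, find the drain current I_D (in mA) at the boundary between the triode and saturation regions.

At the boundary V_DS = V_ov = V_GS − V_TN = 3.26 − 1.1 = 2.16 V.
k_n = μ_nC_ox · (W/L) = 2.189 mA/V².
I_D = ½ k_n V_ov² = 0.5 × 2.189 × 2.16² = 5.11 mA.

I_D = 5.11 mA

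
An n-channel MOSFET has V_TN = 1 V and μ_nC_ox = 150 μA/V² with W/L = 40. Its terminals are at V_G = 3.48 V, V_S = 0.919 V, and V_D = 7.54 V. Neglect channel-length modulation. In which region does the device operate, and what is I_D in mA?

Saturation; I_D = 7.31 mA

V_GS = V_G − V_S = 3.48 − 0.919 = 2.56 V; V_DS = V_D − V_S = 7.54 − 0.919 = 6.62 V.
k_n = μ_nC_ox · (W/L) = 6 mA/V².
V_ov = V_GS − V_TN = 2.56 − 1 = 1.56 V.
Since V_DS = 6.62 V ≥ V_ov = 1.56 V, the device is in saturation.
I_D = ½ k_n V_ov² = 0.5 × 6 × 1.56² = 7.31 mA.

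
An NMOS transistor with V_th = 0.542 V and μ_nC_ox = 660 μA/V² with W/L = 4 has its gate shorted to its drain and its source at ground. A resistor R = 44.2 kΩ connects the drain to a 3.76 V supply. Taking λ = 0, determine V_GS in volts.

With gate tied to drain, V_GS = V_DS ≥ V_GS − V_th, so the device is in saturation.
k_n = μ_nC_ox · (W/L) = 2.64 mA/V².
KCL at the drain: ½ k_n (V_GS − V_th)² = (V_DD − V_GS)/R.
Let x = V_GS − 0.542. Then 58.3 x² + x − 3.218 = 0, giving x = 0.226 V (positive root), so V_GS = 0.768 V.
I_D = (V_DD − V_GS)/R = (3.76 − 0.768) / 44.2 = 0.0677 mA.

V_GS = 0.768 V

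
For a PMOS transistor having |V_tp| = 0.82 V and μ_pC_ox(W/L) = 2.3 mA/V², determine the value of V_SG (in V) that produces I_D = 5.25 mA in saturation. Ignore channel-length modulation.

In saturation I_D = ½ k_p (V_SG − |V_tp|)², so V_SG − |V_tp| = √(2 I_D / k_p) = √(2 × 5.25 / 2.3) = 2.14 V.
V_SG = 0.82 + 2.14 = 2.96 V.

V_SG = 2.96 V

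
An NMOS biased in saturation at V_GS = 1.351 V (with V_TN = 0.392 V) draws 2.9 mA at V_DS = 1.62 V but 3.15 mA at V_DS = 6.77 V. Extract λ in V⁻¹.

With V_GS fixed, I_D ∝ (1 + λ V_DS) in saturation, so I_D2/I_D1 = (1 + λ V_DS2)/(1 + λ V_DS1).
3.15/2.9 = 1.086 = (1 + 6.77 λ)/(1 + 1.62 λ).
Solving: λ (I_D1 V_DS2 − I_D2 V_DS1) = I_D2 − I_D1, so λ = (3.15 − 2.9) / (2.9 × 6.77 − 3.15 × 1.62) = 0.25 / 14.5 = 0.0172 V⁻¹.

λ = 0.0172 V⁻¹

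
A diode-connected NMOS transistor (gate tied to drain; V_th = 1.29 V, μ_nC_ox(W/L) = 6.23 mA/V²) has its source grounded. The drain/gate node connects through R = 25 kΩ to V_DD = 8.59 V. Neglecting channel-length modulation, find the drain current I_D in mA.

I_D = 0.280 mA

With gate tied to drain, V_GS = V_DS ≥ V_GS − V_th, so the device is in saturation.
KCL at the drain: ½ k_n (V_GS − V_th)² = (V_DD − V_GS)/R.
Let x = V_GS − 1.29. Then 77.9 x² + x − 7.3 = 0, giving x = 0.3 V (positive root), so V_GS = 1.59 V.
I_D = (V_DD − V_GS)/R = (8.59 − 1.59) / 25 = 0.28 mA.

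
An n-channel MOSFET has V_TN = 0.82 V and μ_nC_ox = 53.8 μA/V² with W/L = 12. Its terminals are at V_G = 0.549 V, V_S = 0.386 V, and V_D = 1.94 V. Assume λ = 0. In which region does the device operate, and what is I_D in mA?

V_GS = V_G − V_S = 0.549 − 0.386 = 0.163 V; V_DS = V_D − V_S = 1.94 − 0.386 = 1.55 V.
V_GS = 0.163 V < V_TN = 0.82 V, so the transistor is in cutoff.

Cutoff; I_D = 0 mA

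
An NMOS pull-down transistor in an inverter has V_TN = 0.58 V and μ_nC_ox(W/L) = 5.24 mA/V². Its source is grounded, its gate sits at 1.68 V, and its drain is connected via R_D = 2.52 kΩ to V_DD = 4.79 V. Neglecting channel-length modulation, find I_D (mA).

I_D = 1.76 mA

V_GS = V_G = 1.68 V, so V_ov = 1.68 − 0.58 = 1.1 V.
Assume saturation: I_D = ½ k_n V_ov² = 0.5 × 5.24 × 1.1² = 3.17 mA, giving V_DS = V_DD − I_D R_D = 4.79 − 3.17 × 2.52 = -3.2 V.
But -3.2 V < V_ov = 1.1 V, so the device is actually in triode.
In triode I_D = k_n[V_ov V_DS − ½ V_DS²] and I_D = (V_DD − V_DS)/R_D. Equating: 6.6 V_DS² − 15.53 V_DS + 4.79 = 0, giving V_DS = 0.365 V (the root below V_ov).
I_D = (4.79 − 0.365) / 2.52 = 1.76 mA.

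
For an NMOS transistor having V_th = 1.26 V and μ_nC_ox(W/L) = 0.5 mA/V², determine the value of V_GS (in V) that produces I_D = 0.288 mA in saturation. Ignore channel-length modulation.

In saturation I_D = ½ k_n (V_GS − V_th)², so V_GS − V_th = √(2 I_D / k_n) = √(2 × 0.288 / 0.5) = 1.07 V.
V_GS = 1.26 + 1.07 = 2.33 V.

V_GS = 2.33 V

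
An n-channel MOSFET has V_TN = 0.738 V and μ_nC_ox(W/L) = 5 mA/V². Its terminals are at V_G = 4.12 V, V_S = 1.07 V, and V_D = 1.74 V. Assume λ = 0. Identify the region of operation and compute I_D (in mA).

Triode; I_D = 6.62 mA

V_GS = V_G − V_S = 4.12 − 1.07 = 3.05 V; V_DS = V_D − V_S = 1.74 − 1.07 = 0.67 V.
V_ov = V_GS − V_TN = 3.05 − 0.738 = 2.31 V.
Since V_DS = 0.67 V < V_ov = 2.31 V, the device is in the triode region.
I_D = k_n [V_ov · V_DS − ½ V_DS²] = 5 × [2.31 × 0.67 − 0.5 × 0.67²] = 6.62 mA.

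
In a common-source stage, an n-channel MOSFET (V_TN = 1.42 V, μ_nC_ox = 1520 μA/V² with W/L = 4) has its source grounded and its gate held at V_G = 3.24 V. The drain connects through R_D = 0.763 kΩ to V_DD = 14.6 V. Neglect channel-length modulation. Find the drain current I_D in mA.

I_D = 10.1 mA

V_GS = V_G = 3.24 V, so V_ov = 3.24 − 1.42 = 1.82 V.
k_n = μ_nC_ox · (W/L) = 6.08 mA/V².
Assume saturation: I_D = ½ k_n V_ov² = 0.5 × 6.08 × 1.82² = 10.1 mA, giving V_DS = V_DD − I_D R_D = 14.6 − 10.1 × 0.763 = 6.92 V.
V_DS = 6.92 V ≥ V_ov = 1.82 V, confirming saturation.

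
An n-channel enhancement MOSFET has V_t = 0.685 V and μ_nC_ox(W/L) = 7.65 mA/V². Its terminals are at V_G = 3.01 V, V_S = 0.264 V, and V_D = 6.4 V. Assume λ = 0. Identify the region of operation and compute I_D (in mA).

Saturation; I_D = 16.2 mA

V_GS = V_G − V_S = 3.01 − 0.264 = 2.75 V; V_DS = V_D − V_S = 6.4 − 0.264 = 6.14 V.
V_ov = V_GS − V_t = 2.75 − 0.685 = 2.06 V.
Since V_DS = 6.14 V ≥ V_ov = 2.06 V, the device is in saturation.
I_D = ½ k_n V_ov² = 0.5 × 7.65 × 2.06² = 16.2 mA.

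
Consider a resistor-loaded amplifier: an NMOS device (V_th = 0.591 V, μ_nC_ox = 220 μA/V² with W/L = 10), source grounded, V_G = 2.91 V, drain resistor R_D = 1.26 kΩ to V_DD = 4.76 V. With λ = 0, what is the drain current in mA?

I_D = 3.19 mA

V_GS = V_G = 2.91 V, so V_ov = 2.91 − 0.591 = 2.32 V.
k_n = μ_nC_ox · (W/L) = 2.2 mA/V².
Assume saturation: I_D = ½ k_n V_ov² = 0.5 × 2.2 × 2.32² = 5.92 mA, giving V_DS = V_DD − I_D R_D = 4.76 − 5.92 × 1.26 = -2.69 V.
But -2.69 V < V_ov = 2.32 V, so the device is actually in triode.
In triode I_D = k_n[V_ov V_DS − ½ V_DS²] and I_D = (V_DD − V_DS)/R_D. Equating: 1.39 V_DS² − 7.428 V_DS + 4.76 = 0, giving V_DS = 0.744 V (the root below V_ov).
I_D = (4.76 − 0.744) / 1.26 = 3.19 mA.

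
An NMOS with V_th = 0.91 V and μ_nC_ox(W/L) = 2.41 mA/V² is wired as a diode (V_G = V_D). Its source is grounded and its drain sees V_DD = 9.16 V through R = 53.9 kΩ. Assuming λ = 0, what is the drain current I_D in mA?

With gate tied to drain, V_GS = V_DS ≥ V_GS − V_th, so the device is in saturation.
KCL at the drain: ½ k_n (V_GS − V_th)² = (V_DD − V_GS)/R.
Let x = V_GS − 0.91. Then 64.9 x² + x − 8.25 = 0, giving x = 0.349 V (positive root), so V_GS = 1.26 V.
I_D = (V_DD − V_GS)/R = (9.16 − 1.26) / 53.9 = 0.147 mA.

I_D = 0.147 mA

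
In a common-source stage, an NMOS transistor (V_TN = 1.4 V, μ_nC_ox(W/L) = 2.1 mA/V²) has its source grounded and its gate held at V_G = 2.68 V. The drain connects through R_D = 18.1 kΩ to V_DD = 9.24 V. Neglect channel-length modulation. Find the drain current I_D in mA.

I_D = 0.499 mA

V_GS = V_G = 2.68 V, so V_ov = 2.68 − 1.4 = 1.28 V.
Assume saturation: I_D = ½ k_n V_ov² = 0.5 × 2.1 × 1.28² = 1.72 mA, giving V_DS = V_DD − I_D R_D = 9.24 − 1.72 × 18.1 = -21.9 V.
But -21.9 V < V_ov = 1.28 V, so the device is actually in triode.
In triode I_D = k_n[V_ov V_DS − ½ V_DS²] and I_D = (V_DD − V_DS)/R_D. Equating: 19 V_DS² − 49.65 V_DS + 9.24 = 0, giving V_DS = 0.202 V (the root below V_ov).
I_D = (9.24 − 0.202) / 18.1 = 0.499 mA.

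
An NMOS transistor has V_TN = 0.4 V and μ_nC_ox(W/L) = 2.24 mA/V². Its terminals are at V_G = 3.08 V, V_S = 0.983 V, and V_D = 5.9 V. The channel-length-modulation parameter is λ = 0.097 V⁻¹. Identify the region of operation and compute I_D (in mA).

Saturation; I_D = 4.76 mA

V_GS = V_G − V_S = 3.08 − 0.983 = 2.1 V; V_DS = V_D − V_S = 5.9 − 0.983 = 4.92 V.
V_ov = V_GS − V_TN = 2.1 − 0.4 = 1.7 V.
Since V_DS = 4.92 V ≥ V_ov = 1.7 V, the device is in saturation.
I_D = ½ k_n V_ov² (1 + λ V_DS) = 0.5 × 2.24 × 1.7² × (1 + 0.097 × 4.92) = 4.76 mA.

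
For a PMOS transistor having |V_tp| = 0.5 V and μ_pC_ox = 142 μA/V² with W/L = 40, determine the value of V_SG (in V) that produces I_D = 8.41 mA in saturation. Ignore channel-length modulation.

k_p = μ_pC_ox · (W/L) = 5.68 mA/V².
In saturation I_D = ½ k_p (V_SG − |V_tp|)², so V_SG − |V_tp| = √(2 I_D / k_p) = √(2 × 8.41 / 5.68) = 1.72 V.
V_SG = 0.5 + 1.72 = 2.22 V.

V_SG = 2.22 V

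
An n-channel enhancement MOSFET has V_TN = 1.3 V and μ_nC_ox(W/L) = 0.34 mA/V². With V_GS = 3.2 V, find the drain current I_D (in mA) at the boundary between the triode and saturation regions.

I_D = 0.614 mA

At the boundary V_DS = V_ov = V_GS − V_TN = 3.2 − 1.3 = 1.9 V.
I_D = ½ k_n V_ov² = 0.5 × 0.34 × 1.9² = 0.614 mA.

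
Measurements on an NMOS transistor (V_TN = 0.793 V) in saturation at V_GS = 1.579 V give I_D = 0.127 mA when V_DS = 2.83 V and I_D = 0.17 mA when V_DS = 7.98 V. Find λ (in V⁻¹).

λ = 0.0808 V⁻¹

With V_GS fixed, I_D ∝ (1 + λ V_DS) in saturation, so I_D2/I_D1 = (1 + λ V_DS2)/(1 + λ V_DS1).
0.17/0.127 = 1.339 = (1 + 7.98 λ)/(1 + 2.83 λ).
Solving: λ (I_D1 V_DS2 − I_D2 V_DS1) = I_D2 − I_D1, so λ = (0.17 − 0.127) / (0.127 × 7.98 − 0.17 × 2.83) = 0.043 / 0.532 = 0.0808 V⁻¹.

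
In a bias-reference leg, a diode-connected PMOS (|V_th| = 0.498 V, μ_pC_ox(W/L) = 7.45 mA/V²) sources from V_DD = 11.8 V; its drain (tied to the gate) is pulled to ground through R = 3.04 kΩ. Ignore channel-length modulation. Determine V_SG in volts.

With gate tied to drain, V_SG = V_SD ≥ V_SG − |V_th|, so the device is in saturation.
KCL at the drain: ½ k_p (V_SG − |V_th|)² = (V_DD − V_SG)/R.
Let x = V_SG − 0.498. Then 11.3 x² + x − 11.3 = 0, giving x = 0.956 V (positive root), so V_SG = 1.45 V.
I_D = (V_DD − V_SG)/R = (11.8 − 1.45) / 3.04 = 3.4 mA.

V_SG = 1.45 V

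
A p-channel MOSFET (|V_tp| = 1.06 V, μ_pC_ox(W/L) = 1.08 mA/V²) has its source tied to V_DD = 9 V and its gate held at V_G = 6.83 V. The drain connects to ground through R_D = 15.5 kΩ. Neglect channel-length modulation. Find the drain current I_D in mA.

V_SG = V_DD − V_G = 9 − 6.83 = 2.17 V, so V_ov = 2.17 − 1.06 = 1.11 V.
Assume saturation: I_D = ½ k_p V_ov² = 0.5 × 1.08 × 1.11² = 0.665 mA, giving V_SD = V_DD − I_D R_D = 9 − 0.665 × 15.5 = -1.31 V.
But -1.31 V < V_ov = 1.11 V, so the device is actually in triode.
In triode I_D = k_p[V_ov V_SD − ½ V_SD²] and I_D = (V_DD − V_SD)/R_D. Equating: 8.37 V_SD² − 19.58 V_SD + 9 = 0, giving V_SD = 0.628 V (the root below V_ov).
I_D = (9 − 0.628) / 15.5 = 0.54 mA.

I_D = 0.540 mA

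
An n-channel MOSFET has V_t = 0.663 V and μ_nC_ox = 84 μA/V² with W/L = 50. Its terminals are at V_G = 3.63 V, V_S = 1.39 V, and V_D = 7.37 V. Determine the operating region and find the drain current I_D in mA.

Saturation; I_D = 5.22 mA

V_GS = V_G − V_S = 3.63 − 1.39 = 2.24 V; V_DS = V_D − V_S = 7.37 − 1.39 = 5.98 V.
k_n = μ_nC_ox · (W/L) = 4.2 mA/V².
V_ov = V_GS − V_t = 2.24 − 0.663 = 1.58 V.
Since V_DS = 5.98 V ≥ V_ov = 1.58 V, the device is in saturation.
I_D = ½ k_n V_ov² = 0.5 × 4.2 × 1.58² = 5.22 mA.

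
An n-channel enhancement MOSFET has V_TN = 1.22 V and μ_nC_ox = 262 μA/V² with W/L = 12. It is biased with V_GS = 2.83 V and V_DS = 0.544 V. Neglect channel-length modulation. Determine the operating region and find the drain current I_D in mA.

k_n = μ_nC_ox · (W/L) = 3.144 mA/V².
V_ov = V_GS − V_TN = 2.83 − 1.22 = 1.61 V.
Since V_DS = 0.544 V < V_ov = 1.61 V, the device is in the triode region.
I_D = k_n [V_ov · V_DS − ½ V_DS²] = 3.144 × [1.61 × 0.544 − 0.5 × 0.544²] = 2.29 mA.

Triode; I_D = 2.29 mA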